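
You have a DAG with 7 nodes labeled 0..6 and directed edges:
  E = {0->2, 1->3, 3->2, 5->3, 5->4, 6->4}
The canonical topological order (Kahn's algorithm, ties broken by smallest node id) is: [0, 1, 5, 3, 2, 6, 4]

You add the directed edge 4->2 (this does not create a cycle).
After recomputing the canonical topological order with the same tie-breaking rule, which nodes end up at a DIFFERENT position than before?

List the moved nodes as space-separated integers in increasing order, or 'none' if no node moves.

Old toposort: [0, 1, 5, 3, 2, 6, 4]
Added edge 4->2
Recompute Kahn (smallest-id tiebreak):
  initial in-degrees: [0, 0, 3, 2, 2, 0, 0]
  ready (indeg=0): [0, 1, 5, 6]
  pop 0: indeg[2]->2 | ready=[1, 5, 6] | order so far=[0]
  pop 1: indeg[3]->1 | ready=[5, 6] | order so far=[0, 1]
  pop 5: indeg[3]->0; indeg[4]->1 | ready=[3, 6] | order so far=[0, 1, 5]
  pop 3: indeg[2]->1 | ready=[6] | order so far=[0, 1, 5, 3]
  pop 6: indeg[4]->0 | ready=[4] | order so far=[0, 1, 5, 3, 6]
  pop 4: indeg[2]->0 | ready=[2] | order so far=[0, 1, 5, 3, 6, 4]
  pop 2: no out-edges | ready=[] | order so far=[0, 1, 5, 3, 6, 4, 2]
New canonical toposort: [0, 1, 5, 3, 6, 4, 2]
Compare positions:
  Node 0: index 0 -> 0 (same)
  Node 1: index 1 -> 1 (same)
  Node 2: index 4 -> 6 (moved)
  Node 3: index 3 -> 3 (same)
  Node 4: index 6 -> 5 (moved)
  Node 5: index 2 -> 2 (same)
  Node 6: index 5 -> 4 (moved)
Nodes that changed position: 2 4 6

Answer: 2 4 6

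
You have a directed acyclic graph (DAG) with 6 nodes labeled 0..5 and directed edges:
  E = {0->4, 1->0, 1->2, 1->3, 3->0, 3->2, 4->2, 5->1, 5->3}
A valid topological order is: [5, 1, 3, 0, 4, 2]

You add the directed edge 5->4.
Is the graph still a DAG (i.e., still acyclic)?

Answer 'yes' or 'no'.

Given toposort: [5, 1, 3, 0, 4, 2]
Position of 5: index 0; position of 4: index 4
New edge 5->4: forward
Forward edge: respects the existing order. Still a DAG, same toposort still valid.
Still a DAG? yes

Answer: yes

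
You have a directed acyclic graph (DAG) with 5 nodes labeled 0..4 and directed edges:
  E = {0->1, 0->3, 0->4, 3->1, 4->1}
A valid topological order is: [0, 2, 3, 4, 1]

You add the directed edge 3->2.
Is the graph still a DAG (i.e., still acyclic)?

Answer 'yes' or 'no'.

Answer: yes

Derivation:
Given toposort: [0, 2, 3, 4, 1]
Position of 3: index 2; position of 2: index 1
New edge 3->2: backward (u after v in old order)
Backward edge: old toposort is now invalid. Check if this creates a cycle.
Does 2 already reach 3? Reachable from 2: [2]. NO -> still a DAG (reorder needed).
Still a DAG? yes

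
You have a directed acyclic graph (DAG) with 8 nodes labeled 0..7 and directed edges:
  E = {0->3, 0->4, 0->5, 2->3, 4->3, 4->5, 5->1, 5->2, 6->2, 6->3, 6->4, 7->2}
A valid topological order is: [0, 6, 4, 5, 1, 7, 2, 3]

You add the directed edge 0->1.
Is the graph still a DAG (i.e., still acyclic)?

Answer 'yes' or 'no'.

Answer: yes

Derivation:
Given toposort: [0, 6, 4, 5, 1, 7, 2, 3]
Position of 0: index 0; position of 1: index 4
New edge 0->1: forward
Forward edge: respects the existing order. Still a DAG, same toposort still valid.
Still a DAG? yes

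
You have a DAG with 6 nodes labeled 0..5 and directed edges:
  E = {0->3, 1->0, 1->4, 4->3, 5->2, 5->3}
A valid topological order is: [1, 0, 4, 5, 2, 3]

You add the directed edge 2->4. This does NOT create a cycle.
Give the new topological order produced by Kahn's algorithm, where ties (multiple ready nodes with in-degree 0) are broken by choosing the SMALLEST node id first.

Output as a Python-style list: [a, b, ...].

Old toposort: [1, 0, 4, 5, 2, 3]
Added edge: 2->4
Position of 2 (4) > position of 4 (2). Must reorder: 2 must now come before 4.
Run Kahn's algorithm (break ties by smallest node id):
  initial in-degrees: [1, 0, 1, 3, 2, 0]
  ready (indeg=0): [1, 5]
  pop 1: indeg[0]->0; indeg[4]->1 | ready=[0, 5] | order so far=[1]
  pop 0: indeg[3]->2 | ready=[5] | order so far=[1, 0]
  pop 5: indeg[2]->0; indeg[3]->1 | ready=[2] | order so far=[1, 0, 5]
  pop 2: indeg[4]->0 | ready=[4] | order so far=[1, 0, 5, 2]
  pop 4: indeg[3]->0 | ready=[3] | order so far=[1, 0, 5, 2, 4]
  pop 3: no out-edges | ready=[] | order so far=[1, 0, 5, 2, 4, 3]
  Result: [1, 0, 5, 2, 4, 3]

Answer: [1, 0, 5, 2, 4, 3]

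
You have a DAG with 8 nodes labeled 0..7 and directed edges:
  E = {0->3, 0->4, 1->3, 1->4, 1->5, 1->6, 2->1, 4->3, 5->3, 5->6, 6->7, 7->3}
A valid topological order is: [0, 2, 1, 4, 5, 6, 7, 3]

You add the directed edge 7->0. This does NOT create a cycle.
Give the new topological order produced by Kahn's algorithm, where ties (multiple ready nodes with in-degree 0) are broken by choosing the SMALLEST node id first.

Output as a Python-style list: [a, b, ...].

Answer: [2, 1, 5, 6, 7, 0, 4, 3]

Derivation:
Old toposort: [0, 2, 1, 4, 5, 6, 7, 3]
Added edge: 7->0
Position of 7 (6) > position of 0 (0). Must reorder: 7 must now come before 0.
Run Kahn's algorithm (break ties by smallest node id):
  initial in-degrees: [1, 1, 0, 5, 2, 1, 2, 1]
  ready (indeg=0): [2]
  pop 2: indeg[1]->0 | ready=[1] | order so far=[2]
  pop 1: indeg[3]->4; indeg[4]->1; indeg[5]->0; indeg[6]->1 | ready=[5] | order so far=[2, 1]
  pop 5: indeg[3]->3; indeg[6]->0 | ready=[6] | order so far=[2, 1, 5]
  pop 6: indeg[7]->0 | ready=[7] | order so far=[2, 1, 5, 6]
  pop 7: indeg[0]->0; indeg[3]->2 | ready=[0] | order so far=[2, 1, 5, 6, 7]
  pop 0: indeg[3]->1; indeg[4]->0 | ready=[4] | order so far=[2, 1, 5, 6, 7, 0]
  pop 4: indeg[3]->0 | ready=[3] | order so far=[2, 1, 5, 6, 7, 0, 4]
  pop 3: no out-edges | ready=[] | order so far=[2, 1, 5, 6, 7, 0, 4, 3]
  Result: [2, 1, 5, 6, 7, 0, 4, 3]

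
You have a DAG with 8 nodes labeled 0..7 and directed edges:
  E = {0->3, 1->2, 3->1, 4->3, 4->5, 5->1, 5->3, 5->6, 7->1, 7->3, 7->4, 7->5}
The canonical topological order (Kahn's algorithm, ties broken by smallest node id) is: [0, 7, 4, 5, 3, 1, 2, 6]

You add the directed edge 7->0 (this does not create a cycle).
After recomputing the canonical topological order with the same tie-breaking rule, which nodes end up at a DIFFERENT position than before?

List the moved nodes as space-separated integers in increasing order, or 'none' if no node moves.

Old toposort: [0, 7, 4, 5, 3, 1, 2, 6]
Added edge 7->0
Recompute Kahn (smallest-id tiebreak):
  initial in-degrees: [1, 3, 1, 4, 1, 2, 1, 0]
  ready (indeg=0): [7]
  pop 7: indeg[0]->0; indeg[1]->2; indeg[3]->3; indeg[4]->0; indeg[5]->1 | ready=[0, 4] | order so far=[7]
  pop 0: indeg[3]->2 | ready=[4] | order so far=[7, 0]
  pop 4: indeg[3]->1; indeg[5]->0 | ready=[5] | order so far=[7, 0, 4]
  pop 5: indeg[1]->1; indeg[3]->0; indeg[6]->0 | ready=[3, 6] | order so far=[7, 0, 4, 5]
  pop 3: indeg[1]->0 | ready=[1, 6] | order so far=[7, 0, 4, 5, 3]
  pop 1: indeg[2]->0 | ready=[2, 6] | order so far=[7, 0, 4, 5, 3, 1]
  pop 2: no out-edges | ready=[6] | order so far=[7, 0, 4, 5, 3, 1, 2]
  pop 6: no out-edges | ready=[] | order so far=[7, 0, 4, 5, 3, 1, 2, 6]
New canonical toposort: [7, 0, 4, 5, 3, 1, 2, 6]
Compare positions:
  Node 0: index 0 -> 1 (moved)
  Node 1: index 5 -> 5 (same)
  Node 2: index 6 -> 6 (same)
  Node 3: index 4 -> 4 (same)
  Node 4: index 2 -> 2 (same)
  Node 5: index 3 -> 3 (same)
  Node 6: index 7 -> 7 (same)
  Node 7: index 1 -> 0 (moved)
Nodes that changed position: 0 7

Answer: 0 7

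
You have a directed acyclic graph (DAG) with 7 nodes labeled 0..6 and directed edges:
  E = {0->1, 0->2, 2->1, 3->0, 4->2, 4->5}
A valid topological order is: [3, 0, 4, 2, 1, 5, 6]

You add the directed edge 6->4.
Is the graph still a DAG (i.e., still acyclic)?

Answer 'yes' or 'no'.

Answer: yes

Derivation:
Given toposort: [3, 0, 4, 2, 1, 5, 6]
Position of 6: index 6; position of 4: index 2
New edge 6->4: backward (u after v in old order)
Backward edge: old toposort is now invalid. Check if this creates a cycle.
Does 4 already reach 6? Reachable from 4: [1, 2, 4, 5]. NO -> still a DAG (reorder needed).
Still a DAG? yes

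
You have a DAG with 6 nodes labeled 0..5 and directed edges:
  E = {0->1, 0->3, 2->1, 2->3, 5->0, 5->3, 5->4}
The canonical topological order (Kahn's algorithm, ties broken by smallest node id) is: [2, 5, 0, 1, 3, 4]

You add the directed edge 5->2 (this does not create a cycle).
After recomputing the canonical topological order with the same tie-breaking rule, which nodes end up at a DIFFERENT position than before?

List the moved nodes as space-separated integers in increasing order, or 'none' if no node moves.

Old toposort: [2, 5, 0, 1, 3, 4]
Added edge 5->2
Recompute Kahn (smallest-id tiebreak):
  initial in-degrees: [1, 2, 1, 3, 1, 0]
  ready (indeg=0): [5]
  pop 5: indeg[0]->0; indeg[2]->0; indeg[3]->2; indeg[4]->0 | ready=[0, 2, 4] | order so far=[5]
  pop 0: indeg[1]->1; indeg[3]->1 | ready=[2, 4] | order so far=[5, 0]
  pop 2: indeg[1]->0; indeg[3]->0 | ready=[1, 3, 4] | order so far=[5, 0, 2]
  pop 1: no out-edges | ready=[3, 4] | order so far=[5, 0, 2, 1]
  pop 3: no out-edges | ready=[4] | order so far=[5, 0, 2, 1, 3]
  pop 4: no out-edges | ready=[] | order so far=[5, 0, 2, 1, 3, 4]
New canonical toposort: [5, 0, 2, 1, 3, 4]
Compare positions:
  Node 0: index 2 -> 1 (moved)
  Node 1: index 3 -> 3 (same)
  Node 2: index 0 -> 2 (moved)
  Node 3: index 4 -> 4 (same)
  Node 4: index 5 -> 5 (same)
  Node 5: index 1 -> 0 (moved)
Nodes that changed position: 0 2 5

Answer: 0 2 5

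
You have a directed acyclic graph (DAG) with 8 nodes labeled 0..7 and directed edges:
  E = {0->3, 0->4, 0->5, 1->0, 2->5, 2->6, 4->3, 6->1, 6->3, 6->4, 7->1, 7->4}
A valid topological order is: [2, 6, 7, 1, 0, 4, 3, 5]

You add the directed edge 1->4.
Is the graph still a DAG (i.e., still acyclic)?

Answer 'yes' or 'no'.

Given toposort: [2, 6, 7, 1, 0, 4, 3, 5]
Position of 1: index 3; position of 4: index 5
New edge 1->4: forward
Forward edge: respects the existing order. Still a DAG, same toposort still valid.
Still a DAG? yes

Answer: yes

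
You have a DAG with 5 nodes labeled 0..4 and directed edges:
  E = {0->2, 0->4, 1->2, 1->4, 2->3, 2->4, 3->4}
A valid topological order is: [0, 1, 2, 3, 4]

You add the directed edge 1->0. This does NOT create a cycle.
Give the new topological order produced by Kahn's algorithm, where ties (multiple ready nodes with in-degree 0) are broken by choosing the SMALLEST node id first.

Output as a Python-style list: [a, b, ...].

Old toposort: [0, 1, 2, 3, 4]
Added edge: 1->0
Position of 1 (1) > position of 0 (0). Must reorder: 1 must now come before 0.
Run Kahn's algorithm (break ties by smallest node id):
  initial in-degrees: [1, 0, 2, 1, 4]
  ready (indeg=0): [1]
  pop 1: indeg[0]->0; indeg[2]->1; indeg[4]->3 | ready=[0] | order so far=[1]
  pop 0: indeg[2]->0; indeg[4]->2 | ready=[2] | order so far=[1, 0]
  pop 2: indeg[3]->0; indeg[4]->1 | ready=[3] | order so far=[1, 0, 2]
  pop 3: indeg[4]->0 | ready=[4] | order so far=[1, 0, 2, 3]
  pop 4: no out-edges | ready=[] | order so far=[1, 0, 2, 3, 4]
  Result: [1, 0, 2, 3, 4]

Answer: [1, 0, 2, 3, 4]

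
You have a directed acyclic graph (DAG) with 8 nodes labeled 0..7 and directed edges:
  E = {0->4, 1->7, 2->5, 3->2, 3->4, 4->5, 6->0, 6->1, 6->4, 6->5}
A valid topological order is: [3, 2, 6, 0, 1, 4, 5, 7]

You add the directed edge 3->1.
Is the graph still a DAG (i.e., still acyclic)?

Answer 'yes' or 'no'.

Given toposort: [3, 2, 6, 0, 1, 4, 5, 7]
Position of 3: index 0; position of 1: index 4
New edge 3->1: forward
Forward edge: respects the existing order. Still a DAG, same toposort still valid.
Still a DAG? yes

Answer: yes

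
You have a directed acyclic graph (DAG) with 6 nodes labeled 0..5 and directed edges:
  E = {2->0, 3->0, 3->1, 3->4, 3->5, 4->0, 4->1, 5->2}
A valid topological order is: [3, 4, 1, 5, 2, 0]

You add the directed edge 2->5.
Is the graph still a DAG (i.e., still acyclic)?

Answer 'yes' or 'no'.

Answer: no

Derivation:
Given toposort: [3, 4, 1, 5, 2, 0]
Position of 2: index 4; position of 5: index 3
New edge 2->5: backward (u after v in old order)
Backward edge: old toposort is now invalid. Check if this creates a cycle.
Does 5 already reach 2? Reachable from 5: [0, 2, 5]. YES -> cycle!
Still a DAG? no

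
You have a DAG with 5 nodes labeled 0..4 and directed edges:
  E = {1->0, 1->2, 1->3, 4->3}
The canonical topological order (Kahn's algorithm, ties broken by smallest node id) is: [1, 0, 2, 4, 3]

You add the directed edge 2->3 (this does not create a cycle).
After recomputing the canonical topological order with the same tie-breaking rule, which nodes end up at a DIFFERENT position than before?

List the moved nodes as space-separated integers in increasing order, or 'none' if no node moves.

Answer: none

Derivation:
Old toposort: [1, 0, 2, 4, 3]
Added edge 2->3
Recompute Kahn (smallest-id tiebreak):
  initial in-degrees: [1, 0, 1, 3, 0]
  ready (indeg=0): [1, 4]
  pop 1: indeg[0]->0; indeg[2]->0; indeg[3]->2 | ready=[0, 2, 4] | order so far=[1]
  pop 0: no out-edges | ready=[2, 4] | order so far=[1, 0]
  pop 2: indeg[3]->1 | ready=[4] | order so far=[1, 0, 2]
  pop 4: indeg[3]->0 | ready=[3] | order so far=[1, 0, 2, 4]
  pop 3: no out-edges | ready=[] | order so far=[1, 0, 2, 4, 3]
New canonical toposort: [1, 0, 2, 4, 3]
Compare positions:
  Node 0: index 1 -> 1 (same)
  Node 1: index 0 -> 0 (same)
  Node 2: index 2 -> 2 (same)
  Node 3: index 4 -> 4 (same)
  Node 4: index 3 -> 3 (same)
Nodes that changed position: none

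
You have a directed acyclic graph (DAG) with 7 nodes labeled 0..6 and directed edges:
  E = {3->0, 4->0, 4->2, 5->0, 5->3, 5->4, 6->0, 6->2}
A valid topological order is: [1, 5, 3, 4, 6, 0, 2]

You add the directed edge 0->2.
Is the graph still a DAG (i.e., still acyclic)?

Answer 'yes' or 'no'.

Answer: yes

Derivation:
Given toposort: [1, 5, 3, 4, 6, 0, 2]
Position of 0: index 5; position of 2: index 6
New edge 0->2: forward
Forward edge: respects the existing order. Still a DAG, same toposort still valid.
Still a DAG? yes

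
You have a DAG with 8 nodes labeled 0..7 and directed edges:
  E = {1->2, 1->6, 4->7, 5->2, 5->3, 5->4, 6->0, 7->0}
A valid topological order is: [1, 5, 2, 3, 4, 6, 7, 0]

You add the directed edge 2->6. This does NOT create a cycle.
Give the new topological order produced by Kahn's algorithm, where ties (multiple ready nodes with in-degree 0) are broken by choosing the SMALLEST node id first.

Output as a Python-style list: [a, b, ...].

Answer: [1, 5, 2, 3, 4, 6, 7, 0]

Derivation:
Old toposort: [1, 5, 2, 3, 4, 6, 7, 0]
Added edge: 2->6
Position of 2 (2) < position of 6 (5). Old order still valid.
Run Kahn's algorithm (break ties by smallest node id):
  initial in-degrees: [2, 0, 2, 1, 1, 0, 2, 1]
  ready (indeg=0): [1, 5]
  pop 1: indeg[2]->1; indeg[6]->1 | ready=[5] | order so far=[1]
  pop 5: indeg[2]->0; indeg[3]->0; indeg[4]->0 | ready=[2, 3, 4] | order so far=[1, 5]
  pop 2: indeg[6]->0 | ready=[3, 4, 6] | order so far=[1, 5, 2]
  pop 3: no out-edges | ready=[4, 6] | order so far=[1, 5, 2, 3]
  pop 4: indeg[7]->0 | ready=[6, 7] | order so far=[1, 5, 2, 3, 4]
  pop 6: indeg[0]->1 | ready=[7] | order so far=[1, 5, 2, 3, 4, 6]
  pop 7: indeg[0]->0 | ready=[0] | order so far=[1, 5, 2, 3, 4, 6, 7]
  pop 0: no out-edges | ready=[] | order so far=[1, 5, 2, 3, 4, 6, 7, 0]
  Result: [1, 5, 2, 3, 4, 6, 7, 0]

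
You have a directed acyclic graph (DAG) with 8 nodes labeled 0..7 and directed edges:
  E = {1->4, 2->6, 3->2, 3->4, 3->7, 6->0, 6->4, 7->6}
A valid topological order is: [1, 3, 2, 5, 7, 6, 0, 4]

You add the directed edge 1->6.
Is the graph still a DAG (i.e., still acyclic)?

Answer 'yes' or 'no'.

Answer: yes

Derivation:
Given toposort: [1, 3, 2, 5, 7, 6, 0, 4]
Position of 1: index 0; position of 6: index 5
New edge 1->6: forward
Forward edge: respects the existing order. Still a DAG, same toposort still valid.
Still a DAG? yes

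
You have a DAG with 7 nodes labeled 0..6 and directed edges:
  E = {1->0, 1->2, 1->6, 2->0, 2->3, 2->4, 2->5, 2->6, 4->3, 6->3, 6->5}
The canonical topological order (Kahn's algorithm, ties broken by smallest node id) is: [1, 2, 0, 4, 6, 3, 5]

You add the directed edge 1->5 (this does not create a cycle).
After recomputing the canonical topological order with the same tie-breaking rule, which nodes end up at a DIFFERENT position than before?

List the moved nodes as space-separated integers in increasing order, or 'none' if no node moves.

Old toposort: [1, 2, 0, 4, 6, 3, 5]
Added edge 1->5
Recompute Kahn (smallest-id tiebreak):
  initial in-degrees: [2, 0, 1, 3, 1, 3, 2]
  ready (indeg=0): [1]
  pop 1: indeg[0]->1; indeg[2]->0; indeg[5]->2; indeg[6]->1 | ready=[2] | order so far=[1]
  pop 2: indeg[0]->0; indeg[3]->2; indeg[4]->0; indeg[5]->1; indeg[6]->0 | ready=[0, 4, 6] | order so far=[1, 2]
  pop 0: no out-edges | ready=[4, 6] | order so far=[1, 2, 0]
  pop 4: indeg[3]->1 | ready=[6] | order so far=[1, 2, 0, 4]
  pop 6: indeg[3]->0; indeg[5]->0 | ready=[3, 5] | order so far=[1, 2, 0, 4, 6]
  pop 3: no out-edges | ready=[5] | order so far=[1, 2, 0, 4, 6, 3]
  pop 5: no out-edges | ready=[] | order so far=[1, 2, 0, 4, 6, 3, 5]
New canonical toposort: [1, 2, 0, 4, 6, 3, 5]
Compare positions:
  Node 0: index 2 -> 2 (same)
  Node 1: index 0 -> 0 (same)
  Node 2: index 1 -> 1 (same)
  Node 3: index 5 -> 5 (same)
  Node 4: index 3 -> 3 (same)
  Node 5: index 6 -> 6 (same)
  Node 6: index 4 -> 4 (same)
Nodes that changed position: none

Answer: none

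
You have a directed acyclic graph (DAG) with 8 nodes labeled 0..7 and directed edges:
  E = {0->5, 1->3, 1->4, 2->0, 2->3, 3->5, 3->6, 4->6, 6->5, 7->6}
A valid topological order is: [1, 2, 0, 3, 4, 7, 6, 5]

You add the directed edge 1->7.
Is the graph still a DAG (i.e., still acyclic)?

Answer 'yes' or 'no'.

Answer: yes

Derivation:
Given toposort: [1, 2, 0, 3, 4, 7, 6, 5]
Position of 1: index 0; position of 7: index 5
New edge 1->7: forward
Forward edge: respects the existing order. Still a DAG, same toposort still valid.
Still a DAG? yes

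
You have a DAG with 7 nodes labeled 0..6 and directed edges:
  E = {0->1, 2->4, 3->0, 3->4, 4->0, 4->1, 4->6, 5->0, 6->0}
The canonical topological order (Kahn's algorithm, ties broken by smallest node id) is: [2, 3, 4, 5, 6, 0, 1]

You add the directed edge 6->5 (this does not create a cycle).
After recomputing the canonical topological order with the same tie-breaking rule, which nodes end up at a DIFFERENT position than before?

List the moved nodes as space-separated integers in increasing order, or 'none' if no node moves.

Old toposort: [2, 3, 4, 5, 6, 0, 1]
Added edge 6->5
Recompute Kahn (smallest-id tiebreak):
  initial in-degrees: [4, 2, 0, 0, 2, 1, 1]
  ready (indeg=0): [2, 3]
  pop 2: indeg[4]->1 | ready=[3] | order so far=[2]
  pop 3: indeg[0]->3; indeg[4]->0 | ready=[4] | order so far=[2, 3]
  pop 4: indeg[0]->2; indeg[1]->1; indeg[6]->0 | ready=[6] | order so far=[2, 3, 4]
  pop 6: indeg[0]->1; indeg[5]->0 | ready=[5] | order so far=[2, 3, 4, 6]
  pop 5: indeg[0]->0 | ready=[0] | order so far=[2, 3, 4, 6, 5]
  pop 0: indeg[1]->0 | ready=[1] | order so far=[2, 3, 4, 6, 5, 0]
  pop 1: no out-edges | ready=[] | order so far=[2, 3, 4, 6, 5, 0, 1]
New canonical toposort: [2, 3, 4, 6, 5, 0, 1]
Compare positions:
  Node 0: index 5 -> 5 (same)
  Node 1: index 6 -> 6 (same)
  Node 2: index 0 -> 0 (same)
  Node 3: index 1 -> 1 (same)
  Node 4: index 2 -> 2 (same)
  Node 5: index 3 -> 4 (moved)
  Node 6: index 4 -> 3 (moved)
Nodes that changed position: 5 6

Answer: 5 6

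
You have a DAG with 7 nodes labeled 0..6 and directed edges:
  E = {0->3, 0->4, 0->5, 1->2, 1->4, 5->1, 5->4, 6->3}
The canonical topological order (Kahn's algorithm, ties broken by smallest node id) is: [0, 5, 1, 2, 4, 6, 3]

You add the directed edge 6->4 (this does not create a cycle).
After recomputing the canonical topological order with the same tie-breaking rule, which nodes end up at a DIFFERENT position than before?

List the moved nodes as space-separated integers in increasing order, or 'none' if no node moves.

Old toposort: [0, 5, 1, 2, 4, 6, 3]
Added edge 6->4
Recompute Kahn (smallest-id tiebreak):
  initial in-degrees: [0, 1, 1, 2, 4, 1, 0]
  ready (indeg=0): [0, 6]
  pop 0: indeg[3]->1; indeg[4]->3; indeg[5]->0 | ready=[5, 6] | order so far=[0]
  pop 5: indeg[1]->0; indeg[4]->2 | ready=[1, 6] | order so far=[0, 5]
  pop 1: indeg[2]->0; indeg[4]->1 | ready=[2, 6] | order so far=[0, 5, 1]
  pop 2: no out-edges | ready=[6] | order so far=[0, 5, 1, 2]
  pop 6: indeg[3]->0; indeg[4]->0 | ready=[3, 4] | order so far=[0, 5, 1, 2, 6]
  pop 3: no out-edges | ready=[4] | order so far=[0, 5, 1, 2, 6, 3]
  pop 4: no out-edges | ready=[] | order so far=[0, 5, 1, 2, 6, 3, 4]
New canonical toposort: [0, 5, 1, 2, 6, 3, 4]
Compare positions:
  Node 0: index 0 -> 0 (same)
  Node 1: index 2 -> 2 (same)
  Node 2: index 3 -> 3 (same)
  Node 3: index 6 -> 5 (moved)
  Node 4: index 4 -> 6 (moved)
  Node 5: index 1 -> 1 (same)
  Node 6: index 5 -> 4 (moved)
Nodes that changed position: 3 4 6

Answer: 3 4 6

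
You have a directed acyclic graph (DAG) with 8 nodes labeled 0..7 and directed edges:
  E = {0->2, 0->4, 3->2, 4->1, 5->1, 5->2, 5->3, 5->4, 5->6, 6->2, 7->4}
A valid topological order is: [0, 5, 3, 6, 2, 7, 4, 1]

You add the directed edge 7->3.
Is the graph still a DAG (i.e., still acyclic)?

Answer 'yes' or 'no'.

Answer: yes

Derivation:
Given toposort: [0, 5, 3, 6, 2, 7, 4, 1]
Position of 7: index 5; position of 3: index 2
New edge 7->3: backward (u after v in old order)
Backward edge: old toposort is now invalid. Check if this creates a cycle.
Does 3 already reach 7? Reachable from 3: [2, 3]. NO -> still a DAG (reorder needed).
Still a DAG? yes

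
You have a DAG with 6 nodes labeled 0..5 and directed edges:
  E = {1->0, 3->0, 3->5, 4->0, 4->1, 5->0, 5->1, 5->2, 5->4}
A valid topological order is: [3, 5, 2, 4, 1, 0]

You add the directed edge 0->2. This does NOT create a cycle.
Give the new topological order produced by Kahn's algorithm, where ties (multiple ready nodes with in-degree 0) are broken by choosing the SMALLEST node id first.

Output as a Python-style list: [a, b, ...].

Answer: [3, 5, 4, 1, 0, 2]

Derivation:
Old toposort: [3, 5, 2, 4, 1, 0]
Added edge: 0->2
Position of 0 (5) > position of 2 (2). Must reorder: 0 must now come before 2.
Run Kahn's algorithm (break ties by smallest node id):
  initial in-degrees: [4, 2, 2, 0, 1, 1]
  ready (indeg=0): [3]
  pop 3: indeg[0]->3; indeg[5]->0 | ready=[5] | order so far=[3]
  pop 5: indeg[0]->2; indeg[1]->1; indeg[2]->1; indeg[4]->0 | ready=[4] | order so far=[3, 5]
  pop 4: indeg[0]->1; indeg[1]->0 | ready=[1] | order so far=[3, 5, 4]
  pop 1: indeg[0]->0 | ready=[0] | order so far=[3, 5, 4, 1]
  pop 0: indeg[2]->0 | ready=[2] | order so far=[3, 5, 4, 1, 0]
  pop 2: no out-edges | ready=[] | order so far=[3, 5, 4, 1, 0, 2]
  Result: [3, 5, 4, 1, 0, 2]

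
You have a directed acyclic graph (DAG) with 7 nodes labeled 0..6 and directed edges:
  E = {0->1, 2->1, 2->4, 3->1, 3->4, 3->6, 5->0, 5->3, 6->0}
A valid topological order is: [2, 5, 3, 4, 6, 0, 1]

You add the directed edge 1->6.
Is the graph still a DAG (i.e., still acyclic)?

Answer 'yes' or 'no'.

Answer: no

Derivation:
Given toposort: [2, 5, 3, 4, 6, 0, 1]
Position of 1: index 6; position of 6: index 4
New edge 1->6: backward (u after v in old order)
Backward edge: old toposort is now invalid. Check if this creates a cycle.
Does 6 already reach 1? Reachable from 6: [0, 1, 6]. YES -> cycle!
Still a DAG? no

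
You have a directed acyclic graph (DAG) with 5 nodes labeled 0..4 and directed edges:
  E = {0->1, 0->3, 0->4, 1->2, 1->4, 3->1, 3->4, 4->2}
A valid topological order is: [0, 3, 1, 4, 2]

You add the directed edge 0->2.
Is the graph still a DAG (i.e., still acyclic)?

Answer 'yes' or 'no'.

Given toposort: [0, 3, 1, 4, 2]
Position of 0: index 0; position of 2: index 4
New edge 0->2: forward
Forward edge: respects the existing order. Still a DAG, same toposort still valid.
Still a DAG? yes

Answer: yes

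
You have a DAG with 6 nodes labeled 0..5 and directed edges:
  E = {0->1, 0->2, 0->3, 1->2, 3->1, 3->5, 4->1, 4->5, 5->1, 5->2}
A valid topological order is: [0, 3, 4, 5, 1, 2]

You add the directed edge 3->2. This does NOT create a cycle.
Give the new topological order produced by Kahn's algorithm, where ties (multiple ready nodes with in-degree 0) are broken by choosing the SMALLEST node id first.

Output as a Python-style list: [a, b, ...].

Answer: [0, 3, 4, 5, 1, 2]

Derivation:
Old toposort: [0, 3, 4, 5, 1, 2]
Added edge: 3->2
Position of 3 (1) < position of 2 (5). Old order still valid.
Run Kahn's algorithm (break ties by smallest node id):
  initial in-degrees: [0, 4, 4, 1, 0, 2]
  ready (indeg=0): [0, 4]
  pop 0: indeg[1]->3; indeg[2]->3; indeg[3]->0 | ready=[3, 4] | order so far=[0]
  pop 3: indeg[1]->2; indeg[2]->2; indeg[5]->1 | ready=[4] | order so far=[0, 3]
  pop 4: indeg[1]->1; indeg[5]->0 | ready=[5] | order so far=[0, 3, 4]
  pop 5: indeg[1]->0; indeg[2]->1 | ready=[1] | order so far=[0, 3, 4, 5]
  pop 1: indeg[2]->0 | ready=[2] | order so far=[0, 3, 4, 5, 1]
  pop 2: no out-edges | ready=[] | order so far=[0, 3, 4, 5, 1, 2]
  Result: [0, 3, 4, 5, 1, 2]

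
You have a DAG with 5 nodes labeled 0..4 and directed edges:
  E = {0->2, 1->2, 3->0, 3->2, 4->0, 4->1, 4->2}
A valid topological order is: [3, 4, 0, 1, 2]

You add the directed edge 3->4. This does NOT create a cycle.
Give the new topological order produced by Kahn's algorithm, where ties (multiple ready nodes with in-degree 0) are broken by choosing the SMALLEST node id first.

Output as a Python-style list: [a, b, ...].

Answer: [3, 4, 0, 1, 2]

Derivation:
Old toposort: [3, 4, 0, 1, 2]
Added edge: 3->4
Position of 3 (0) < position of 4 (1). Old order still valid.
Run Kahn's algorithm (break ties by smallest node id):
  initial in-degrees: [2, 1, 4, 0, 1]
  ready (indeg=0): [3]
  pop 3: indeg[0]->1; indeg[2]->3; indeg[4]->0 | ready=[4] | order so far=[3]
  pop 4: indeg[0]->0; indeg[1]->0; indeg[2]->2 | ready=[0, 1] | order so far=[3, 4]
  pop 0: indeg[2]->1 | ready=[1] | order so far=[3, 4, 0]
  pop 1: indeg[2]->0 | ready=[2] | order so far=[3, 4, 0, 1]
  pop 2: no out-edges | ready=[] | order so far=[3, 4, 0, 1, 2]
  Result: [3, 4, 0, 1, 2]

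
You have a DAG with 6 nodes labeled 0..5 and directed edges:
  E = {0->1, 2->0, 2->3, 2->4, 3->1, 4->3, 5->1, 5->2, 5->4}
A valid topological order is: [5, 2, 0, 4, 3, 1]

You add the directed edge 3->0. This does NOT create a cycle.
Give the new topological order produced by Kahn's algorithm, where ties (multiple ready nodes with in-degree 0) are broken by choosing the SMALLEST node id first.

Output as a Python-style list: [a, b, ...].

Old toposort: [5, 2, 0, 4, 3, 1]
Added edge: 3->0
Position of 3 (4) > position of 0 (2). Must reorder: 3 must now come before 0.
Run Kahn's algorithm (break ties by smallest node id):
  initial in-degrees: [2, 3, 1, 2, 2, 0]
  ready (indeg=0): [5]
  pop 5: indeg[1]->2; indeg[2]->0; indeg[4]->1 | ready=[2] | order so far=[5]
  pop 2: indeg[0]->1; indeg[3]->1; indeg[4]->0 | ready=[4] | order so far=[5, 2]
  pop 4: indeg[3]->0 | ready=[3] | order so far=[5, 2, 4]
  pop 3: indeg[0]->0; indeg[1]->1 | ready=[0] | order so far=[5, 2, 4, 3]
  pop 0: indeg[1]->0 | ready=[1] | order so far=[5, 2, 4, 3, 0]
  pop 1: no out-edges | ready=[] | order so far=[5, 2, 4, 3, 0, 1]
  Result: [5, 2, 4, 3, 0, 1]

Answer: [5, 2, 4, 3, 0, 1]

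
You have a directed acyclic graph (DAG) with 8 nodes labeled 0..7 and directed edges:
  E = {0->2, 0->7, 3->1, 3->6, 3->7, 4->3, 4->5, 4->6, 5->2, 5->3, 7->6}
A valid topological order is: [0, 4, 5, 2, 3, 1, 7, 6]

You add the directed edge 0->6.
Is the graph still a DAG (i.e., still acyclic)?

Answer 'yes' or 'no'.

Given toposort: [0, 4, 5, 2, 3, 1, 7, 6]
Position of 0: index 0; position of 6: index 7
New edge 0->6: forward
Forward edge: respects the existing order. Still a DAG, same toposort still valid.
Still a DAG? yes

Answer: yes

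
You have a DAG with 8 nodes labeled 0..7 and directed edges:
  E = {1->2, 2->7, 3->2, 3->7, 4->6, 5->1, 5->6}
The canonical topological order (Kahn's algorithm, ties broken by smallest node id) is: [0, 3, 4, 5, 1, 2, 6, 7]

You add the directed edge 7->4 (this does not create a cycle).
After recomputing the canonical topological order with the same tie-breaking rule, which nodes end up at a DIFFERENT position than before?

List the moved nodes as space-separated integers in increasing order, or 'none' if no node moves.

Answer: 1 2 4 5 6 7

Derivation:
Old toposort: [0, 3, 4, 5, 1, 2, 6, 7]
Added edge 7->4
Recompute Kahn (smallest-id tiebreak):
  initial in-degrees: [0, 1, 2, 0, 1, 0, 2, 2]
  ready (indeg=0): [0, 3, 5]
  pop 0: no out-edges | ready=[3, 5] | order so far=[0]
  pop 3: indeg[2]->1; indeg[7]->1 | ready=[5] | order so far=[0, 3]
  pop 5: indeg[1]->0; indeg[6]->1 | ready=[1] | order so far=[0, 3, 5]
  pop 1: indeg[2]->0 | ready=[2] | order so far=[0, 3, 5, 1]
  pop 2: indeg[7]->0 | ready=[7] | order so far=[0, 3, 5, 1, 2]
  pop 7: indeg[4]->0 | ready=[4] | order so far=[0, 3, 5, 1, 2, 7]
  pop 4: indeg[6]->0 | ready=[6] | order so far=[0, 3, 5, 1, 2, 7, 4]
  pop 6: no out-edges | ready=[] | order so far=[0, 3, 5, 1, 2, 7, 4, 6]
New canonical toposort: [0, 3, 5, 1, 2, 7, 4, 6]
Compare positions:
  Node 0: index 0 -> 0 (same)
  Node 1: index 4 -> 3 (moved)
  Node 2: index 5 -> 4 (moved)
  Node 3: index 1 -> 1 (same)
  Node 4: index 2 -> 6 (moved)
  Node 5: index 3 -> 2 (moved)
  Node 6: index 6 -> 7 (moved)
  Node 7: index 7 -> 5 (moved)
Nodes that changed position: 1 2 4 5 6 7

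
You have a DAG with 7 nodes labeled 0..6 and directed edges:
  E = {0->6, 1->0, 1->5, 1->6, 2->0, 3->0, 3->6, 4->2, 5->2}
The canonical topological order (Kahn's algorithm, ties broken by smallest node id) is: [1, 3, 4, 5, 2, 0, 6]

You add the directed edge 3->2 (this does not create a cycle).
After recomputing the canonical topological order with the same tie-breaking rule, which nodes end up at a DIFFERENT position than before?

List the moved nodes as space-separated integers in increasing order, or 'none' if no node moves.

Answer: none

Derivation:
Old toposort: [1, 3, 4, 5, 2, 0, 6]
Added edge 3->2
Recompute Kahn (smallest-id tiebreak):
  initial in-degrees: [3, 0, 3, 0, 0, 1, 3]
  ready (indeg=0): [1, 3, 4]
  pop 1: indeg[0]->2; indeg[5]->0; indeg[6]->2 | ready=[3, 4, 5] | order so far=[1]
  pop 3: indeg[0]->1; indeg[2]->2; indeg[6]->1 | ready=[4, 5] | order so far=[1, 3]
  pop 4: indeg[2]->1 | ready=[5] | order so far=[1, 3, 4]
  pop 5: indeg[2]->0 | ready=[2] | order so far=[1, 3, 4, 5]
  pop 2: indeg[0]->0 | ready=[0] | order so far=[1, 3, 4, 5, 2]
  pop 0: indeg[6]->0 | ready=[6] | order so far=[1, 3, 4, 5, 2, 0]
  pop 6: no out-edges | ready=[] | order so far=[1, 3, 4, 5, 2, 0, 6]
New canonical toposort: [1, 3, 4, 5, 2, 0, 6]
Compare positions:
  Node 0: index 5 -> 5 (same)
  Node 1: index 0 -> 0 (same)
  Node 2: index 4 -> 4 (same)
  Node 3: index 1 -> 1 (same)
  Node 4: index 2 -> 2 (same)
  Node 5: index 3 -> 3 (same)
  Node 6: index 6 -> 6 (same)
Nodes that changed position: none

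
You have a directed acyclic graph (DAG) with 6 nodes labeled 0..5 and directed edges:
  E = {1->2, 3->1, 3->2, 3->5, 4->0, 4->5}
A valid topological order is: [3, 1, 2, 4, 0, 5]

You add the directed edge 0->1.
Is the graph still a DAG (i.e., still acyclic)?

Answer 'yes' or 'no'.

Given toposort: [3, 1, 2, 4, 0, 5]
Position of 0: index 4; position of 1: index 1
New edge 0->1: backward (u after v in old order)
Backward edge: old toposort is now invalid. Check if this creates a cycle.
Does 1 already reach 0? Reachable from 1: [1, 2]. NO -> still a DAG (reorder needed).
Still a DAG? yes

Answer: yes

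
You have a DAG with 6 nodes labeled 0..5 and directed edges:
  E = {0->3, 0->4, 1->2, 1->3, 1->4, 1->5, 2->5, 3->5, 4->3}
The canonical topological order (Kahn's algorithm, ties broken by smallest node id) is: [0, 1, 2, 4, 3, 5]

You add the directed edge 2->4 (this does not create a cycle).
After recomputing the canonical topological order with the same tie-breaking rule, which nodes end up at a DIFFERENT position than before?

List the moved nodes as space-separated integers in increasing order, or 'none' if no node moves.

Answer: none

Derivation:
Old toposort: [0, 1, 2, 4, 3, 5]
Added edge 2->4
Recompute Kahn (smallest-id tiebreak):
  initial in-degrees: [0, 0, 1, 3, 3, 3]
  ready (indeg=0): [0, 1]
  pop 0: indeg[3]->2; indeg[4]->2 | ready=[1] | order so far=[0]
  pop 1: indeg[2]->0; indeg[3]->1; indeg[4]->1; indeg[5]->2 | ready=[2] | order so far=[0, 1]
  pop 2: indeg[4]->0; indeg[5]->1 | ready=[4] | order so far=[0, 1, 2]
  pop 4: indeg[3]->0 | ready=[3] | order so far=[0, 1, 2, 4]
  pop 3: indeg[5]->0 | ready=[5] | order so far=[0, 1, 2, 4, 3]
  pop 5: no out-edges | ready=[] | order so far=[0, 1, 2, 4, 3, 5]
New canonical toposort: [0, 1, 2, 4, 3, 5]
Compare positions:
  Node 0: index 0 -> 0 (same)
  Node 1: index 1 -> 1 (same)
  Node 2: index 2 -> 2 (same)
  Node 3: index 4 -> 4 (same)
  Node 4: index 3 -> 3 (same)
  Node 5: index 5 -> 5 (same)
Nodes that changed position: none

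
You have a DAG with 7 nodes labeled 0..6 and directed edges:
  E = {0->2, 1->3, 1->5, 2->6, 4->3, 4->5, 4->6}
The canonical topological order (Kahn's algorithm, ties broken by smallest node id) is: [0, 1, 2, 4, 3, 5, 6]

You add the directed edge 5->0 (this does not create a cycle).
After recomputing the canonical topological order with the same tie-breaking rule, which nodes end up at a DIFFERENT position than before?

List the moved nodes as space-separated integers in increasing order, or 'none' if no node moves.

Answer: 0 1 2 3 4 5

Derivation:
Old toposort: [0, 1, 2, 4, 3, 5, 6]
Added edge 5->0
Recompute Kahn (smallest-id tiebreak):
  initial in-degrees: [1, 0, 1, 2, 0, 2, 2]
  ready (indeg=0): [1, 4]
  pop 1: indeg[3]->1; indeg[5]->1 | ready=[4] | order so far=[1]
  pop 4: indeg[3]->0; indeg[5]->0; indeg[6]->1 | ready=[3, 5] | order so far=[1, 4]
  pop 3: no out-edges | ready=[5] | order so far=[1, 4, 3]
  pop 5: indeg[0]->0 | ready=[0] | order so far=[1, 4, 3, 5]
  pop 0: indeg[2]->0 | ready=[2] | order so far=[1, 4, 3, 5, 0]
  pop 2: indeg[6]->0 | ready=[6] | order so far=[1, 4, 3, 5, 0, 2]
  pop 6: no out-edges | ready=[] | order so far=[1, 4, 3, 5, 0, 2, 6]
New canonical toposort: [1, 4, 3, 5, 0, 2, 6]
Compare positions:
  Node 0: index 0 -> 4 (moved)
  Node 1: index 1 -> 0 (moved)
  Node 2: index 2 -> 5 (moved)
  Node 3: index 4 -> 2 (moved)
  Node 4: index 3 -> 1 (moved)
  Node 5: index 5 -> 3 (moved)
  Node 6: index 6 -> 6 (same)
Nodes that changed position: 0 1 2 3 4 5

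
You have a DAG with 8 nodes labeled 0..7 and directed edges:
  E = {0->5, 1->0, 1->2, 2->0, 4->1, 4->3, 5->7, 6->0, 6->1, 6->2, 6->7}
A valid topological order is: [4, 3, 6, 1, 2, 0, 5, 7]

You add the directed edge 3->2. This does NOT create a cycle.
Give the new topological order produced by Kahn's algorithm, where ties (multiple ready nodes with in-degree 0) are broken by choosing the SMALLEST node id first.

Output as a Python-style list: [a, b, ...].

Old toposort: [4, 3, 6, 1, 2, 0, 5, 7]
Added edge: 3->2
Position of 3 (1) < position of 2 (4). Old order still valid.
Run Kahn's algorithm (break ties by smallest node id):
  initial in-degrees: [3, 2, 3, 1, 0, 1, 0, 2]
  ready (indeg=0): [4, 6]
  pop 4: indeg[1]->1; indeg[3]->0 | ready=[3, 6] | order so far=[4]
  pop 3: indeg[2]->2 | ready=[6] | order so far=[4, 3]
  pop 6: indeg[0]->2; indeg[1]->0; indeg[2]->1; indeg[7]->1 | ready=[1] | order so far=[4, 3, 6]
  pop 1: indeg[0]->1; indeg[2]->0 | ready=[2] | order so far=[4, 3, 6, 1]
  pop 2: indeg[0]->0 | ready=[0] | order so far=[4, 3, 6, 1, 2]
  pop 0: indeg[5]->0 | ready=[5] | order so far=[4, 3, 6, 1, 2, 0]
  pop 5: indeg[7]->0 | ready=[7] | order so far=[4, 3, 6, 1, 2, 0, 5]
  pop 7: no out-edges | ready=[] | order so far=[4, 3, 6, 1, 2, 0, 5, 7]
  Result: [4, 3, 6, 1, 2, 0, 5, 7]

Answer: [4, 3, 6, 1, 2, 0, 5, 7]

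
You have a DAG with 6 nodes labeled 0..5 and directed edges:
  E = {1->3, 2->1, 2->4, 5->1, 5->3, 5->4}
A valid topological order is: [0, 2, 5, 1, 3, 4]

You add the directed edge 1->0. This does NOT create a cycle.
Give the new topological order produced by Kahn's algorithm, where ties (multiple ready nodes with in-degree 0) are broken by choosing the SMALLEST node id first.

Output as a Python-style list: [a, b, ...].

Answer: [2, 5, 1, 0, 3, 4]

Derivation:
Old toposort: [0, 2, 5, 1, 3, 4]
Added edge: 1->0
Position of 1 (3) > position of 0 (0). Must reorder: 1 must now come before 0.
Run Kahn's algorithm (break ties by smallest node id):
  initial in-degrees: [1, 2, 0, 2, 2, 0]
  ready (indeg=0): [2, 5]
  pop 2: indeg[1]->1; indeg[4]->1 | ready=[5] | order so far=[2]
  pop 5: indeg[1]->0; indeg[3]->1; indeg[4]->0 | ready=[1, 4] | order so far=[2, 5]
  pop 1: indeg[0]->0; indeg[3]->0 | ready=[0, 3, 4] | order so far=[2, 5, 1]
  pop 0: no out-edges | ready=[3, 4] | order so far=[2, 5, 1, 0]
  pop 3: no out-edges | ready=[4] | order so far=[2, 5, 1, 0, 3]
  pop 4: no out-edges | ready=[] | order so far=[2, 5, 1, 0, 3, 4]
  Result: [2, 5, 1, 0, 3, 4]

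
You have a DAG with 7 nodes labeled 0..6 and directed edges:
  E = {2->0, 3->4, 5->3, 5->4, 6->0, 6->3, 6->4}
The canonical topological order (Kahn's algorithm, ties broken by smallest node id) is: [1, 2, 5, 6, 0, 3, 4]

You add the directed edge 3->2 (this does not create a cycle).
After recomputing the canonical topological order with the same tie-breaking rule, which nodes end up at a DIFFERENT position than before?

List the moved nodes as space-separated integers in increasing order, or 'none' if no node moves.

Answer: 0 2 3 5 6

Derivation:
Old toposort: [1, 2, 5, 6, 0, 3, 4]
Added edge 3->2
Recompute Kahn (smallest-id tiebreak):
  initial in-degrees: [2, 0, 1, 2, 3, 0, 0]
  ready (indeg=0): [1, 5, 6]
  pop 1: no out-edges | ready=[5, 6] | order so far=[1]
  pop 5: indeg[3]->1; indeg[4]->2 | ready=[6] | order so far=[1, 5]
  pop 6: indeg[0]->1; indeg[3]->0; indeg[4]->1 | ready=[3] | order so far=[1, 5, 6]
  pop 3: indeg[2]->0; indeg[4]->0 | ready=[2, 4] | order so far=[1, 5, 6, 3]
  pop 2: indeg[0]->0 | ready=[0, 4] | order so far=[1, 5, 6, 3, 2]
  pop 0: no out-edges | ready=[4] | order so far=[1, 5, 6, 3, 2, 0]
  pop 4: no out-edges | ready=[] | order so far=[1, 5, 6, 3, 2, 0, 4]
New canonical toposort: [1, 5, 6, 3, 2, 0, 4]
Compare positions:
  Node 0: index 4 -> 5 (moved)
  Node 1: index 0 -> 0 (same)
  Node 2: index 1 -> 4 (moved)
  Node 3: index 5 -> 3 (moved)
  Node 4: index 6 -> 6 (same)
  Node 5: index 2 -> 1 (moved)
  Node 6: index 3 -> 2 (moved)
Nodes that changed position: 0 2 3 5 6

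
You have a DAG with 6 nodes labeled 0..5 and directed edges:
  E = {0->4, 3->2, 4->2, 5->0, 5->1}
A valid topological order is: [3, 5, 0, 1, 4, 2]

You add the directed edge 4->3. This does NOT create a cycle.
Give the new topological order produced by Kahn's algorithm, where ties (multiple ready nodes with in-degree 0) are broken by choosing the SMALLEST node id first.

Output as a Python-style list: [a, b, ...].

Old toposort: [3, 5, 0, 1, 4, 2]
Added edge: 4->3
Position of 4 (4) > position of 3 (0). Must reorder: 4 must now come before 3.
Run Kahn's algorithm (break ties by smallest node id):
  initial in-degrees: [1, 1, 2, 1, 1, 0]
  ready (indeg=0): [5]
  pop 5: indeg[0]->0; indeg[1]->0 | ready=[0, 1] | order so far=[5]
  pop 0: indeg[4]->0 | ready=[1, 4] | order so far=[5, 0]
  pop 1: no out-edges | ready=[4] | order so far=[5, 0, 1]
  pop 4: indeg[2]->1; indeg[3]->0 | ready=[3] | order so far=[5, 0, 1, 4]
  pop 3: indeg[2]->0 | ready=[2] | order so far=[5, 0, 1, 4, 3]
  pop 2: no out-edges | ready=[] | order so far=[5, 0, 1, 4, 3, 2]
  Result: [5, 0, 1, 4, 3, 2]

Answer: [5, 0, 1, 4, 3, 2]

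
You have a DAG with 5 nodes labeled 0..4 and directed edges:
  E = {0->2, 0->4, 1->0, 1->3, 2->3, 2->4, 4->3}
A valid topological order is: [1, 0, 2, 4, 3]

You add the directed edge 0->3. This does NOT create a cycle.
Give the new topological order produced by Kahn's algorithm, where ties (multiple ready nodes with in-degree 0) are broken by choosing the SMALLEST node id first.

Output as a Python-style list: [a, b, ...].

Old toposort: [1, 0, 2, 4, 3]
Added edge: 0->3
Position of 0 (1) < position of 3 (4). Old order still valid.
Run Kahn's algorithm (break ties by smallest node id):
  initial in-degrees: [1, 0, 1, 4, 2]
  ready (indeg=0): [1]
  pop 1: indeg[0]->0; indeg[3]->3 | ready=[0] | order so far=[1]
  pop 0: indeg[2]->0; indeg[3]->2; indeg[4]->1 | ready=[2] | order so far=[1, 0]
  pop 2: indeg[3]->1; indeg[4]->0 | ready=[4] | order so far=[1, 0, 2]
  pop 4: indeg[3]->0 | ready=[3] | order so far=[1, 0, 2, 4]
  pop 3: no out-edges | ready=[] | order so far=[1, 0, 2, 4, 3]
  Result: [1, 0, 2, 4, 3]

Answer: [1, 0, 2, 4, 3]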